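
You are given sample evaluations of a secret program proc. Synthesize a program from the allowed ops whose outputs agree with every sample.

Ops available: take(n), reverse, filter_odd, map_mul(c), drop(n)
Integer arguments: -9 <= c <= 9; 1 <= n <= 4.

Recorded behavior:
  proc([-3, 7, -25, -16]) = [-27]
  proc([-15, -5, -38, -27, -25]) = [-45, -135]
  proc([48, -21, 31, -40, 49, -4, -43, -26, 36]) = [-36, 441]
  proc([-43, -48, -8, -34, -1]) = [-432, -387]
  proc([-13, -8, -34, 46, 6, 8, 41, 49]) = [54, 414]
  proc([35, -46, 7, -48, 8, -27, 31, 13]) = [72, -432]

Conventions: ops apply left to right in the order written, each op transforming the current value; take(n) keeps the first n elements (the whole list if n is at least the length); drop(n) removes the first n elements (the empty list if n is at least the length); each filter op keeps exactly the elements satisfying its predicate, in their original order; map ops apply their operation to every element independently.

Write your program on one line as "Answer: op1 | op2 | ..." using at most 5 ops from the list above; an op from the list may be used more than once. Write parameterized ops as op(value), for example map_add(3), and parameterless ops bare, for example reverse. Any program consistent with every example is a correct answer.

reverse | map_mul(9) | drop(3) | take(2)

Check, running the answer program on each example:
  [-3, 7, -25, -16] -> [-16, -25, 7, -3] -> [-144, -225, 63, -27] -> [-27] -> [-27]
  [-15, -5, -38, -27, -25] -> [-25, -27, -38, -5, -15] -> [-225, -243, -342, -45, -135] -> [-45, -135] -> [-45, -135]
  [48, -21, 31, -40, 49, -4, -43, -26, 36] -> [36, -26, -43, -4, 49, -40, 31, -21, 48] -> [324, -234, -387, -36, 441, -360, 279, -189, 432] -> [-36, 441, -360, 279, -189, 432] -> [-36, 441]
  [-43, -48, -8, -34, -1] -> [-1, -34, -8, -48, -43] -> [-9, -306, -72, -432, -387] -> [-432, -387] -> [-432, -387]
  [-13, -8, -34, 46, 6, 8, 41, 49] -> [49, 41, 8, 6, 46, -34, -8, -13] -> [441, 369, 72, 54, 414, -306, -72, -117] -> [54, 414, -306, -72, -117] -> [54, 414]
  [35, -46, 7, -48, 8, -27, 31, 13] -> [13, 31, -27, 8, -48, 7, -46, 35] -> [117, 279, -243, 72, -432, 63, -414, 315] -> [72, -432, 63, -414, 315] -> [72, -432]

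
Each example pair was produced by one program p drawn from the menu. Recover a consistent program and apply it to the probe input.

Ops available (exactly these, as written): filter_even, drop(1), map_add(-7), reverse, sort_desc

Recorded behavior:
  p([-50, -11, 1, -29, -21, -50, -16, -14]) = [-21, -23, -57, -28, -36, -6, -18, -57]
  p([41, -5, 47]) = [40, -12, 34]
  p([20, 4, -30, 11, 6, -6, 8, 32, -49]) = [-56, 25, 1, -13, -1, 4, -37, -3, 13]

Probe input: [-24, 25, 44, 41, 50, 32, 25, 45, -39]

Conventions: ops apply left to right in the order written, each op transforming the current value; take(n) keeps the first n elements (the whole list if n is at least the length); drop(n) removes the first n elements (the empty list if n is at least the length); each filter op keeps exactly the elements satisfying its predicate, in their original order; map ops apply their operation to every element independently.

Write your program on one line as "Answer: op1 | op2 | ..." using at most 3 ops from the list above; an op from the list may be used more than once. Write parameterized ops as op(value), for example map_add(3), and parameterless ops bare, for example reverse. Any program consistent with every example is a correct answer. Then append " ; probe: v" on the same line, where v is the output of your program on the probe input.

reverse | map_add(-7) ; probe: [-46, 38, 18, 25, 43, 34, 37, 18, -31]

Check, running the answer program on each example:
  [-50, -11, 1, -29, -21, -50, -16, -14] -> [-14, -16, -50, -21, -29, 1, -11, -50] -> [-21, -23, -57, -28, -36, -6, -18, -57]
  [41, -5, 47] -> [47, -5, 41] -> [40, -12, 34]
  [20, 4, -30, 11, 6, -6, 8, 32, -49] -> [-49, 32, 8, -6, 6, 11, -30, 4, 20] -> [-56, 25, 1, -13, -1, 4, -37, -3, 13]
  probe: [-24, 25, 44, 41, 50, 32, 25, 45, -39] -> [-39, 45, 25, 32, 50, 41, 44, 25, -24] -> [-46, 38, 18, 25, 43, 34, 37, 18, -31]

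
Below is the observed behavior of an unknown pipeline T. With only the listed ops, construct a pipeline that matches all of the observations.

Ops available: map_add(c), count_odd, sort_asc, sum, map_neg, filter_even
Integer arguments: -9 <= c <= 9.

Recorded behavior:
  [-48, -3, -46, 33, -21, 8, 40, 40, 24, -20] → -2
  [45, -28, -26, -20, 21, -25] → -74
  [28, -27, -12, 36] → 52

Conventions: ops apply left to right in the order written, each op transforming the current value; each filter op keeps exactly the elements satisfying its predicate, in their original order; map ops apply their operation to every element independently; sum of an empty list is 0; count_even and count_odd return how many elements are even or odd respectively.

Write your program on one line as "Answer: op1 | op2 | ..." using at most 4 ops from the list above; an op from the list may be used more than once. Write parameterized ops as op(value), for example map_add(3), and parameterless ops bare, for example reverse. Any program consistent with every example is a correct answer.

sort_asc | filter_even | sum

Check, running the answer program on each example:
  [-48, -3, -46, 33, -21, 8, 40, 40, 24, -20] -> [-48, -46, -21, -20, -3, 8, 24, 33, 40, 40] -> [-48, -46, -20, 8, 24, 40, 40] -> -2
  [45, -28, -26, -20, 21, -25] -> [-28, -26, -25, -20, 21, 45] -> [-28, -26, -20] -> -74
  [28, -27, -12, 36] -> [-27, -12, 28, 36] -> [-12, 28, 36] -> 52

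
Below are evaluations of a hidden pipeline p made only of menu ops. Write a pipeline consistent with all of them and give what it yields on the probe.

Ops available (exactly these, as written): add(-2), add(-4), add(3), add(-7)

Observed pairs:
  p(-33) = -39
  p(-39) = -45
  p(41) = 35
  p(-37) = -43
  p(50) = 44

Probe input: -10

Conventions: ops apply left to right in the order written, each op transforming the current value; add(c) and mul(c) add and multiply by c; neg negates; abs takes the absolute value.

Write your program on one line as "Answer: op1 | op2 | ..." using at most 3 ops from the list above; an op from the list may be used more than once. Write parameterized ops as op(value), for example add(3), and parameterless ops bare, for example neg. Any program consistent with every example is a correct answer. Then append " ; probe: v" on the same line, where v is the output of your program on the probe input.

add(-4) | add(-2) ; probe: -16

Check, running the answer program on each example:
  -33 -> -37 -> -39
  -39 -> -43 -> -45
  41 -> 37 -> 35
  -37 -> -41 -> -43
  50 -> 46 -> 44
  probe: -10 -> -14 -> -16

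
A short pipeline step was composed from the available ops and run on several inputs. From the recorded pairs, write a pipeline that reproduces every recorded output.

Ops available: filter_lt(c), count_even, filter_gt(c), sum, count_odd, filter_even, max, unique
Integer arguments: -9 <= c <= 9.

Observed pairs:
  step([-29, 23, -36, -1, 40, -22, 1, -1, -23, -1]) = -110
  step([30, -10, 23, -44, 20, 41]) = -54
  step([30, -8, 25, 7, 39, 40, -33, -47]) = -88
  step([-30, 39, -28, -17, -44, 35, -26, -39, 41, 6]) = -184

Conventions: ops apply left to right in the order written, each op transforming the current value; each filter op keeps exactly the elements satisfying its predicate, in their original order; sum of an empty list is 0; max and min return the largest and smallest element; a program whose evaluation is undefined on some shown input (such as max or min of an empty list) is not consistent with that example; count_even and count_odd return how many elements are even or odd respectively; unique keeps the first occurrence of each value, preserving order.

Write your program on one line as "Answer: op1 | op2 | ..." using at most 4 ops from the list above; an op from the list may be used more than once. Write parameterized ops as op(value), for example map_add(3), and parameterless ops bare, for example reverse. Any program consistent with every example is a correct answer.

unique | filter_lt(5) | filter_lt(-3) | sum

Check, running the answer program on each example:
  [-29, 23, -36, -1, 40, -22, 1, -1, -23, -1] -> [-29, 23, -36, -1, 40, -22, 1, -23] -> [-29, -36, -1, -22, 1, -23] -> [-29, -36, -22, -23] -> -110
  [30, -10, 23, -44, 20, 41] -> [30, -10, 23, -44, 20, 41] -> [-10, -44] -> [-10, -44] -> -54
  [30, -8, 25, 7, 39, 40, -33, -47] -> [30, -8, 25, 7, 39, 40, -33, -47] -> [-8, -33, -47] -> [-8, -33, -47] -> -88
  [-30, 39, -28, -17, -44, 35, -26, -39, 41, 6] -> [-30, 39, -28, -17, -44, 35, -26, -39, 41, 6] -> [-30, -28, -17, -44, -26, -39] -> [-30, -28, -17, -44, -26, -39] -> -184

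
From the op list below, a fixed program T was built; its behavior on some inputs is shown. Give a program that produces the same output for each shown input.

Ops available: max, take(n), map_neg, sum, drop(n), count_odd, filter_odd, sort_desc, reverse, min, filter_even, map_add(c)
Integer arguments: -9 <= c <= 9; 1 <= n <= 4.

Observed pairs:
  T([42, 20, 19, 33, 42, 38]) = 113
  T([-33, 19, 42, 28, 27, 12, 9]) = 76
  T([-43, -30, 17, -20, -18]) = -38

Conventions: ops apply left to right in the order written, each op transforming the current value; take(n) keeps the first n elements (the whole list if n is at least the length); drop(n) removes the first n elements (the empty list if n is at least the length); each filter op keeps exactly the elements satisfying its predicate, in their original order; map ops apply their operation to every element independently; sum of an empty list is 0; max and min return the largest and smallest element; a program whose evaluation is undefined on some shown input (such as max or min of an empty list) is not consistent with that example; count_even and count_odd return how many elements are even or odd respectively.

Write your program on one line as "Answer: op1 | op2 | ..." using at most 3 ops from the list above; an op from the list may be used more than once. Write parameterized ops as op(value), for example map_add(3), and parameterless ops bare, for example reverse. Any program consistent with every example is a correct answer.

drop(3) | sort_desc | sum

Check, running the answer program on each example:
  [42, 20, 19, 33, 42, 38] -> [33, 42, 38] -> [42, 38, 33] -> 113
  [-33, 19, 42, 28, 27, 12, 9] -> [28, 27, 12, 9] -> [28, 27, 12, 9] -> 76
  [-43, -30, 17, -20, -18] -> [-20, -18] -> [-18, -20] -> -38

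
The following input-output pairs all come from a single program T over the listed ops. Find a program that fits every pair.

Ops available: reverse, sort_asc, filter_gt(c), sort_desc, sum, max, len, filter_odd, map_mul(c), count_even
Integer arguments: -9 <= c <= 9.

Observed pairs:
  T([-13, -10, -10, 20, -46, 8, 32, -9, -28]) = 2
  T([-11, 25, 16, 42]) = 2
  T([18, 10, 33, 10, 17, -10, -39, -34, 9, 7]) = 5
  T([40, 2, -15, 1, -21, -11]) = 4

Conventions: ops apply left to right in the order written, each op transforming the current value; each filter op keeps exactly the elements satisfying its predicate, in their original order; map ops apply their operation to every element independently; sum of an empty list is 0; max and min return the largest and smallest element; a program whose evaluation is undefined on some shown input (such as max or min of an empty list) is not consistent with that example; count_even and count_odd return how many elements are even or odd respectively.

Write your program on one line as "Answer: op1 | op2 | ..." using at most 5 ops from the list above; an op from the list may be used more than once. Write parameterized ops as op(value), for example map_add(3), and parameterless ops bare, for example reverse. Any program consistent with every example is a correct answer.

filter_odd | reverse | sort_desc | len

Check, running the answer program on each example:
  [-13, -10, -10, 20, -46, 8, 32, -9, -28] -> [-13, -9] -> [-9, -13] -> [-9, -13] -> 2
  [-11, 25, 16, 42] -> [-11, 25] -> [25, -11] -> [25, -11] -> 2
  [18, 10, 33, 10, 17, -10, -39, -34, 9, 7] -> [33, 17, -39, 9, 7] -> [7, 9, -39, 17, 33] -> [33, 17, 9, 7, -39] -> 5
  [40, 2, -15, 1, -21, -11] -> [-15, 1, -21, -11] -> [-11, -21, 1, -15] -> [1, -11, -15, -21] -> 4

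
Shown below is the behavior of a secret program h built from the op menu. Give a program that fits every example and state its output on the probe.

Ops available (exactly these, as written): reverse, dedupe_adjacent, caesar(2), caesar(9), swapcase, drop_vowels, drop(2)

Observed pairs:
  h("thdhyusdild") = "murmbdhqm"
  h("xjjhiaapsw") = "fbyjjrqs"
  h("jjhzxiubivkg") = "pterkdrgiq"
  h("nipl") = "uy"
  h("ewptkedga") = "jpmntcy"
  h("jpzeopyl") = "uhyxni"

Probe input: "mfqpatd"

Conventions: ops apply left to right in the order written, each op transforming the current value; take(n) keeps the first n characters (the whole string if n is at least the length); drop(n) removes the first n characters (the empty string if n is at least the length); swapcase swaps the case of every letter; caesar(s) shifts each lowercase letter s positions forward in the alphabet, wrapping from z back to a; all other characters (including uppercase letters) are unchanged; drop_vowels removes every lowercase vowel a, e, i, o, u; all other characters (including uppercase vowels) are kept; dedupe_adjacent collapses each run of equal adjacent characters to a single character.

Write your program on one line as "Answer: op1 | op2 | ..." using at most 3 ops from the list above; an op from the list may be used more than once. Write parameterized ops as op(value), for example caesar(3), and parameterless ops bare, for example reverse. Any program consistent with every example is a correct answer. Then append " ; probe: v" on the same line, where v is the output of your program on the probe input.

drop(2) | reverse | caesar(9) ; probe: "mcjyz"

Check, running the answer program on each example:
  "thdhyusdild" -> "dhyusdild" -> "dlidsuyhd" -> "murmbdhqm"
  "xjjhiaapsw" -> "jhiaapsw" -> "wspaaihj" -> "fbyjjrqs"
  "jjhzxiubivkg" -> "hzxiubivkg" -> "gkvibuixzh" -> "pterkdrgiq"
  "nipl" -> "pl" -> "lp" -> "uy"
  "ewptkedga" -> "ptkedga" -> "agdektp" -> "jpmntcy"
  "jpzeopyl" -> "zeopyl" -> "lypoez" -> "uhyxni"
  probe: "mfqpatd" -> "qpatd" -> "dtapq" -> "mcjyz"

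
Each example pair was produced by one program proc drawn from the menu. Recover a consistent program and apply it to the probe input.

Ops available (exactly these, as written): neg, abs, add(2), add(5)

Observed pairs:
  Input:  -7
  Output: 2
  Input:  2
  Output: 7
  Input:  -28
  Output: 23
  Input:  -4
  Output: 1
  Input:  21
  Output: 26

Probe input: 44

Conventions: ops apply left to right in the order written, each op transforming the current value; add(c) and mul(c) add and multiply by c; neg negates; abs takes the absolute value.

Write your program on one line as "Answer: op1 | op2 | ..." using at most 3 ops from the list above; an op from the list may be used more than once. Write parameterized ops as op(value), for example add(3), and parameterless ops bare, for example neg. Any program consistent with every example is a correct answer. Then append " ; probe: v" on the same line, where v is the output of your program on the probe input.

add(5) | abs ; probe: 49

Check, running the answer program on each example:
  -7 -> -2 -> 2
  2 -> 7 -> 7
  -28 -> -23 -> 23
  -4 -> 1 -> 1
  21 -> 26 -> 26
  probe: 44 -> 49 -> 49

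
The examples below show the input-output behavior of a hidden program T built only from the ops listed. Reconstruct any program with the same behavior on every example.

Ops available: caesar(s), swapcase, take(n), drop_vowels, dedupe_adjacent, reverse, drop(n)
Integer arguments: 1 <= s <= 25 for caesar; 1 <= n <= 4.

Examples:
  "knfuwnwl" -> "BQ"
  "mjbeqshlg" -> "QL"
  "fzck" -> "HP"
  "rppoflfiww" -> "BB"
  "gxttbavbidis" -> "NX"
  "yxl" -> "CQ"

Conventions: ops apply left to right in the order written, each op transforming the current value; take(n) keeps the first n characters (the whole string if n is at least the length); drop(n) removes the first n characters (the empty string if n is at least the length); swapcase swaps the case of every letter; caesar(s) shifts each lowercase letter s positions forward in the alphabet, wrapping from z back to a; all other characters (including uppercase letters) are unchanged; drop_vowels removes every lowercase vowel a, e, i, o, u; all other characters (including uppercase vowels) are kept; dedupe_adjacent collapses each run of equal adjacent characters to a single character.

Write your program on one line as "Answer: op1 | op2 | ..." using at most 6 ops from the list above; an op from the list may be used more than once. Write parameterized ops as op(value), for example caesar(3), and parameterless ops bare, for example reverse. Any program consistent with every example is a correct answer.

reverse | take(2) | caesar(5) | swapcase | reverse

Check, running the answer program on each example:
  "knfuwnwl" -> "lwnwufnk" -> "lw" -> "qb" -> "QB" -> "BQ"
  "mjbeqshlg" -> "glhsqebjm" -> "gl" -> "lq" -> "LQ" -> "QL"
  "fzck" -> "kczf" -> "kc" -> "ph" -> "PH" -> "HP"
  "rppoflfiww" -> "wwiflfoppr" -> "ww" -> "bb" -> "BB" -> "BB"
  "gxttbavbidis" -> "sidibvabttxg" -> "si" -> "xn" -> "XN" -> "NX"
  "yxl" -> "lxy" -> "lx" -> "qc" -> "QC" -> "CQ"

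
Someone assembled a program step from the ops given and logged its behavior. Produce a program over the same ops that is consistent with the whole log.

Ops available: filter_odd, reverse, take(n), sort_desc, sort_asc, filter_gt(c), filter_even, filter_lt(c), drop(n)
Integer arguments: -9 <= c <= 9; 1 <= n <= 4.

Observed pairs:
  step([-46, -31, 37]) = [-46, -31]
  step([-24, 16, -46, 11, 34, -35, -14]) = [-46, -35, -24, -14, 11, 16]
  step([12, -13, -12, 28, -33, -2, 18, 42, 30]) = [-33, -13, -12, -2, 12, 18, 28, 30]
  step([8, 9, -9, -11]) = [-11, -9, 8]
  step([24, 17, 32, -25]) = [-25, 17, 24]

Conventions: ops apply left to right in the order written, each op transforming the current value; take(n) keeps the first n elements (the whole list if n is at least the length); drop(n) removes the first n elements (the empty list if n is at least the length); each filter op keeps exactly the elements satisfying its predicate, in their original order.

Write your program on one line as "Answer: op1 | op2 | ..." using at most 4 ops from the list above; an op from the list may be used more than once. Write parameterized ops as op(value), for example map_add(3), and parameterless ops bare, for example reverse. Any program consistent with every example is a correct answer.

reverse | sort_desc | drop(1) | sort_asc

Check, running the answer program on each example:
  [-46, -31, 37] -> [37, -31, -46] -> [37, -31, -46] -> [-31, -46] -> [-46, -31]
  [-24, 16, -46, 11, 34, -35, -14] -> [-14, -35, 34, 11, -46, 16, -24] -> [34, 16, 11, -14, -24, -35, -46] -> [16, 11, -14, -24, -35, -46] -> [-46, -35, -24, -14, 11, 16]
  [12, -13, -12, 28, -33, -2, 18, 42, 30] -> [30, 42, 18, -2, -33, 28, -12, -13, 12] -> [42, 30, 28, 18, 12, -2, -12, -13, -33] -> [30, 28, 18, 12, -2, -12, -13, -33] -> [-33, -13, -12, -2, 12, 18, 28, 30]
  [8, 9, -9, -11] -> [-11, -9, 9, 8] -> [9, 8, -9, -11] -> [8, -9, -11] -> [-11, -9, 8]
  [24, 17, 32, -25] -> [-25, 32, 17, 24] -> [32, 24, 17, -25] -> [24, 17, -25] -> [-25, 17, 24]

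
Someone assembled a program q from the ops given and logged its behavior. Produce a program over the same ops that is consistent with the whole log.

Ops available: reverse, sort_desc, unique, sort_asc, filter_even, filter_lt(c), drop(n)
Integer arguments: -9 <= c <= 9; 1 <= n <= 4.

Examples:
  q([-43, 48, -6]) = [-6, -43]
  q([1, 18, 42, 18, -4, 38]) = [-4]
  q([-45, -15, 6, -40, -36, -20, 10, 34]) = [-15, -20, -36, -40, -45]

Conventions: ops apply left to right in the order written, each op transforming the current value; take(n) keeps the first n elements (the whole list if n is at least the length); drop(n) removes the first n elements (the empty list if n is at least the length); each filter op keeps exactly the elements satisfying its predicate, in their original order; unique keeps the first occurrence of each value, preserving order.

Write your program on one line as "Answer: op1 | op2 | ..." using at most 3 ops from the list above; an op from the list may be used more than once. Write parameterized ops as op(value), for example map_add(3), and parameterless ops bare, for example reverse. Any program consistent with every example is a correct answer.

filter_lt(1) | sort_desc

Check, running the answer program on each example:
  [-43, 48, -6] -> [-43, -6] -> [-6, -43]
  [1, 18, 42, 18, -4, 38] -> [-4] -> [-4]
  [-45, -15, 6, -40, -36, -20, 10, 34] -> [-45, -15, -40, -36, -20] -> [-15, -20, -36, -40, -45]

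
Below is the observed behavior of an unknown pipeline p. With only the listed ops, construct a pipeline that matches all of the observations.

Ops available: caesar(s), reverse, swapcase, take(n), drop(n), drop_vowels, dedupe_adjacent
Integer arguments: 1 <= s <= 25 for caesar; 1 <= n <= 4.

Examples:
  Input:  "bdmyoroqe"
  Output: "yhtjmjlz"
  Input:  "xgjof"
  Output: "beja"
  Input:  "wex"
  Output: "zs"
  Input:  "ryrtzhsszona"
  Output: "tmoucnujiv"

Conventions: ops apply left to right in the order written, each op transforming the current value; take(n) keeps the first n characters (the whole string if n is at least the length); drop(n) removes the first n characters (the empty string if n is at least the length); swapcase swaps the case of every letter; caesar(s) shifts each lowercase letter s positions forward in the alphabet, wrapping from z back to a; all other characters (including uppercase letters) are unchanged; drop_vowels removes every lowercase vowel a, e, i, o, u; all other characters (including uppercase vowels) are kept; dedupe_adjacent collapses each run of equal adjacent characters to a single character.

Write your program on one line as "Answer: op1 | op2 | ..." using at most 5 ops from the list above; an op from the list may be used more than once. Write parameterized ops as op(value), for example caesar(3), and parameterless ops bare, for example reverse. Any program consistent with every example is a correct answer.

caesar(13) | dedupe_adjacent | caesar(8) | drop(1)

Check, running the answer program on each example:
  "bdmyoroqe" -> "oqzlbebdr" -> "oqzlbebdr" -> "wyhtjmjlz" -> "yhtjmjlz"
  "xgjof" -> "ktwbs" -> "ktwbs" -> "sbeja" -> "beja"
  "wex" -> "jrk" -> "jrk" -> "rzs" -> "zs"
  "ryrtzhsszona" -> "elegmuffmban" -> "elegmufmban" -> "mtmoucnujiv" -> "tmoucnujiv"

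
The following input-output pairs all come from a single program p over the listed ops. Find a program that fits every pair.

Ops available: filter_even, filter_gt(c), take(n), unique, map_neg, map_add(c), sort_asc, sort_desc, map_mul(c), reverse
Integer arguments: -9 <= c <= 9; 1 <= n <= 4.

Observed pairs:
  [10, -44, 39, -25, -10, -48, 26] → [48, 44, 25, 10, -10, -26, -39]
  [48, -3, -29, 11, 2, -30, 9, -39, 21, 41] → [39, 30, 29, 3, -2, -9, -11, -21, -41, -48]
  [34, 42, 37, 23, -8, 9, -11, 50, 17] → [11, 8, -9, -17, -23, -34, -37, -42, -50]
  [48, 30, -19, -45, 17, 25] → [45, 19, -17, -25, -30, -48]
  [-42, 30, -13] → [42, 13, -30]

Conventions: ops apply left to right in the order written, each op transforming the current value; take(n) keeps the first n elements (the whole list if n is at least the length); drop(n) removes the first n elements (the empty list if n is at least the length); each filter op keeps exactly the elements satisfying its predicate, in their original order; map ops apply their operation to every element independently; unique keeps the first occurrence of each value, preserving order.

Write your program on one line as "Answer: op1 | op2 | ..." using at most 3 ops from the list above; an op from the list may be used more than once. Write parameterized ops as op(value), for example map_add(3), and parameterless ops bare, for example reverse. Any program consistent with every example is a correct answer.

sort_asc | map_neg

Check, running the answer program on each example:
  [10, -44, 39, -25, -10, -48, 26] -> [-48, -44, -25, -10, 10, 26, 39] -> [48, 44, 25, 10, -10, -26, -39]
  [48, -3, -29, 11, 2, -30, 9, -39, 21, 41] -> [-39, -30, -29, -3, 2, 9, 11, 21, 41, 48] -> [39, 30, 29, 3, -2, -9, -11, -21, -41, -48]
  [34, 42, 37, 23, -8, 9, -11, 50, 17] -> [-11, -8, 9, 17, 23, 34, 37, 42, 50] -> [11, 8, -9, -17, -23, -34, -37, -42, -50]
  [48, 30, -19, -45, 17, 25] -> [-45, -19, 17, 25, 30, 48] -> [45, 19, -17, -25, -30, -48]
  [-42, 30, -13] -> [-42, -13, 30] -> [42, 13, -30]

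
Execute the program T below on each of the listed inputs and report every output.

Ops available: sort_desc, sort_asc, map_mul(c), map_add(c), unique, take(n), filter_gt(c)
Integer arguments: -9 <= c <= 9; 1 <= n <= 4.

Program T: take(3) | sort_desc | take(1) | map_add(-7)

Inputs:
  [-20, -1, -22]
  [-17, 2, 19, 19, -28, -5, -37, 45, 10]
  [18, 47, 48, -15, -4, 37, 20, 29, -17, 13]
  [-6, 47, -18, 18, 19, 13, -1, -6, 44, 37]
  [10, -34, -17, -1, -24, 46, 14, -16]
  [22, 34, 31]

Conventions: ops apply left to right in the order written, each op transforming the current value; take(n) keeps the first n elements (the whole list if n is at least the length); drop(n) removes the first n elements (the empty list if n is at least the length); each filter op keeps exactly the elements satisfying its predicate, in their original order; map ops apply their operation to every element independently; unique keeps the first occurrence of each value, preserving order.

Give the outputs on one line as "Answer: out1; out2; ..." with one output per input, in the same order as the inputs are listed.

Execution, op by op:
  [-20, -1, -22] -> [-20, -1, -22] -> [-1, -20, -22] -> [-1] -> [-8]
  [-17, 2, 19, 19, -28, -5, -37, 45, 10] -> [-17, 2, 19] -> [19, 2, -17] -> [19] -> [12]
  [18, 47, 48, -15, -4, 37, 20, 29, -17, 13] -> [18, 47, 48] -> [48, 47, 18] -> [48] -> [41]
  [-6, 47, -18, 18, 19, 13, -1, -6, 44, 37] -> [-6, 47, -18] -> [47, -6, -18] -> [47] -> [40]
  [10, -34, -17, -1, -24, 46, 14, -16] -> [10, -34, -17] -> [10, -17, -34] -> [10] -> [3]
  [22, 34, 31] -> [22, 34, 31] -> [34, 31, 22] -> [34] -> [27]

[-8]; [12]; [41]; [40]; [3]; [27]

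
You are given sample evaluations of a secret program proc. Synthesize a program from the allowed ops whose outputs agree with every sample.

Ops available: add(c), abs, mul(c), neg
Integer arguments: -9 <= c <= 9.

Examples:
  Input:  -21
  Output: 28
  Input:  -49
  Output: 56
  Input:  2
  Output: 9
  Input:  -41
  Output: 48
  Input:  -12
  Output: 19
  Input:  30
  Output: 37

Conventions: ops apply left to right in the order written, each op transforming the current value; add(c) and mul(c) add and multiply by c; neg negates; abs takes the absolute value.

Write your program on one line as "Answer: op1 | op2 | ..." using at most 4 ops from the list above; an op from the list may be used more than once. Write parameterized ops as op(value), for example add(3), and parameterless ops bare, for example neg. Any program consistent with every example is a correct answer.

neg | abs | add(7)

Check, running the answer program on each example:
  -21 -> 21 -> 21 -> 28
  -49 -> 49 -> 49 -> 56
  2 -> -2 -> 2 -> 9
  -41 -> 41 -> 41 -> 48
  -12 -> 12 -> 12 -> 19
  30 -> -30 -> 30 -> 37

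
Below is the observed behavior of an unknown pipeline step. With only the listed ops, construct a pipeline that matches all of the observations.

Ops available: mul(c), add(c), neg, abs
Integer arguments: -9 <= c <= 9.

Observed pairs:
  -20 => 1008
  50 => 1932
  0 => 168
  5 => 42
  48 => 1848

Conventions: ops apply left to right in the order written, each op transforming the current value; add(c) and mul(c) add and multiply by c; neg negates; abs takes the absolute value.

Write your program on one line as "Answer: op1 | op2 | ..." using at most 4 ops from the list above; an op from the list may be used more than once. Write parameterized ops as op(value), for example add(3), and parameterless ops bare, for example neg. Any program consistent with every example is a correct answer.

add(-4) | mul(7) | mul(6) | abs

Check, running the answer program on each example:
  -20 -> -24 -> -168 -> -1008 -> 1008
  50 -> 46 -> 322 -> 1932 -> 1932
  0 -> -4 -> -28 -> -168 -> 168
  5 -> 1 -> 7 -> 42 -> 42
  48 -> 44 -> 308 -> 1848 -> 1848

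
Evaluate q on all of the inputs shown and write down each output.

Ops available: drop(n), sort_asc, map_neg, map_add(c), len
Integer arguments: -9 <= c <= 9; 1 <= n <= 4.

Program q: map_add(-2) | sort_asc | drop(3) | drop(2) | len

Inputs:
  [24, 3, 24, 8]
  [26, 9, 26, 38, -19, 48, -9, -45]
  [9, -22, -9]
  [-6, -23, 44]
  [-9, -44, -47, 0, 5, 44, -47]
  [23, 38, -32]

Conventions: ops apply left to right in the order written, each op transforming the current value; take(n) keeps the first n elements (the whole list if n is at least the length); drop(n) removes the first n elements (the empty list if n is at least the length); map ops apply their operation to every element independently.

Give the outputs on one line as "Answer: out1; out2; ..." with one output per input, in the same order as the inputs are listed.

Execution, op by op:
  [24, 3, 24, 8] -> [22, 1, 22, 6] -> [1, 6, 22, 22] -> [22] -> [] -> 0
  [26, 9, 26, 38, -19, 48, -9, -45] -> [24, 7, 24, 36, -21, 46, -11, -47] -> [-47, -21, -11, 7, 24, 24, 36, 46] -> [7, 24, 24, 36, 46] -> [24, 36, 46] -> 3
  [9, -22, -9] -> [7, -24, -11] -> [-24, -11, 7] -> [] -> [] -> 0
  [-6, -23, 44] -> [-8, -25, 42] -> [-25, -8, 42] -> [] -> [] -> 0
  [-9, -44, -47, 0, 5, 44, -47] -> [-11, -46, -49, -2, 3, 42, -49] -> [-49, -49, -46, -11, -2, 3, 42] -> [-11, -2, 3, 42] -> [3, 42] -> 2
  [23, 38, -32] -> [21, 36, -34] -> [-34, 21, 36] -> [] -> [] -> 0

0; 3; 0; 0; 2; 0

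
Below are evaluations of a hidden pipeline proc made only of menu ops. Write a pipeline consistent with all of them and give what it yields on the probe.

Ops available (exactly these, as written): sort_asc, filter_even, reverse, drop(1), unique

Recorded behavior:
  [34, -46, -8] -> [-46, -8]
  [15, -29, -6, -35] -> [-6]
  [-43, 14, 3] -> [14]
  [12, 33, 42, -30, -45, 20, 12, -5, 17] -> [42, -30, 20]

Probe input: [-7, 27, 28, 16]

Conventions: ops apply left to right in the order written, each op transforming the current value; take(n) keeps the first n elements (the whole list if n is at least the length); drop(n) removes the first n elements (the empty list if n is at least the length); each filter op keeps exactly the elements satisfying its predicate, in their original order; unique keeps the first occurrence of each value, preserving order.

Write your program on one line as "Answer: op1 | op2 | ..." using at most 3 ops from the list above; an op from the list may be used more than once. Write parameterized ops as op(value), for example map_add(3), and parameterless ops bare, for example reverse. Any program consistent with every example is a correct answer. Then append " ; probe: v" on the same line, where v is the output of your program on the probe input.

unique | drop(1) | filter_even ; probe: [28, 16]

Check, running the answer program on each example:
  [34, -46, -8] -> [34, -46, -8] -> [-46, -8] -> [-46, -8]
  [15, -29, -6, -35] -> [15, -29, -6, -35] -> [-29, -6, -35] -> [-6]
  [-43, 14, 3] -> [-43, 14, 3] -> [14, 3] -> [14]
  [12, 33, 42, -30, -45, 20, 12, -5, 17] -> [12, 33, 42, -30, -45, 20, -5, 17] -> [33, 42, -30, -45, 20, -5, 17] -> [42, -30, 20]
  probe: [-7, 27, 28, 16] -> [-7, 27, 28, 16] -> [27, 28, 16] -> [28, 16]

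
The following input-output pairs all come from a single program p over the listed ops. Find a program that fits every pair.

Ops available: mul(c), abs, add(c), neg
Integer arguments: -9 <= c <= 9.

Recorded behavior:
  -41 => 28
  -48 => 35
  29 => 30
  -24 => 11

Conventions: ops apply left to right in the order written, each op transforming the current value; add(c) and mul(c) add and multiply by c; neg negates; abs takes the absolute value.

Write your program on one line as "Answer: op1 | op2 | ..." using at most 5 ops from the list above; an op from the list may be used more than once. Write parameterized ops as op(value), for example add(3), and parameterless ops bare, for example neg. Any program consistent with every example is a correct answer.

add(6) | add(1) | abs | add(-6)

Check, running the answer program on each example:
  -41 -> -35 -> -34 -> 34 -> 28
  -48 -> -42 -> -41 -> 41 -> 35
  29 -> 35 -> 36 -> 36 -> 30
  -24 -> -18 -> -17 -> 17 -> 11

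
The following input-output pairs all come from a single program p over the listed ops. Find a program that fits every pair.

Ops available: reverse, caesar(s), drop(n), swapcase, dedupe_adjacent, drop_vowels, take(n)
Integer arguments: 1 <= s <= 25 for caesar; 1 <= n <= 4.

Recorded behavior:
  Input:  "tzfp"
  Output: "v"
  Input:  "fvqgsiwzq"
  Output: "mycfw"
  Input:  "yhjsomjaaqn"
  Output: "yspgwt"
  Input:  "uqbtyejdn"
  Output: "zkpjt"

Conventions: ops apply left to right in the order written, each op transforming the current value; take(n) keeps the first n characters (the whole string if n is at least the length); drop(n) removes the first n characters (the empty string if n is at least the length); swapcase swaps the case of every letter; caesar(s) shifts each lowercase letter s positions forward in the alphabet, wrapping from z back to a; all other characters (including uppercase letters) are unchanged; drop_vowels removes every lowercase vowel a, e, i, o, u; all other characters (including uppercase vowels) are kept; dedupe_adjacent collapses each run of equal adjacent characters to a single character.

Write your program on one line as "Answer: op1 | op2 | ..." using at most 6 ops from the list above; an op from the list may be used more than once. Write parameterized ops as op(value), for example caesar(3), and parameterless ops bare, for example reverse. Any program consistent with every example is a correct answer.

dedupe_adjacent | caesar(6) | drop(2) | drop(1) | drop_vowels

Check, running the answer program on each example:
  "tzfp" -> "tzfp" -> "zflv" -> "lv" -> "v" -> "v"
  "fvqgsiwzq" -> "fvqgsiwzq" -> "lbwmyocfw" -> "wmyocfw" -> "myocfw" -> "mycfw"
  "yhjsomjaaqn" -> "yhjsomjaqn" -> "enpyuspgwt" -> "pyuspgwt" -> "yuspgwt" -> "yspgwt"
  "uqbtyejdn" -> "uqbtyejdn" -> "awhzekpjt" -> "hzekpjt" -> "zekpjt" -> "zkpjt"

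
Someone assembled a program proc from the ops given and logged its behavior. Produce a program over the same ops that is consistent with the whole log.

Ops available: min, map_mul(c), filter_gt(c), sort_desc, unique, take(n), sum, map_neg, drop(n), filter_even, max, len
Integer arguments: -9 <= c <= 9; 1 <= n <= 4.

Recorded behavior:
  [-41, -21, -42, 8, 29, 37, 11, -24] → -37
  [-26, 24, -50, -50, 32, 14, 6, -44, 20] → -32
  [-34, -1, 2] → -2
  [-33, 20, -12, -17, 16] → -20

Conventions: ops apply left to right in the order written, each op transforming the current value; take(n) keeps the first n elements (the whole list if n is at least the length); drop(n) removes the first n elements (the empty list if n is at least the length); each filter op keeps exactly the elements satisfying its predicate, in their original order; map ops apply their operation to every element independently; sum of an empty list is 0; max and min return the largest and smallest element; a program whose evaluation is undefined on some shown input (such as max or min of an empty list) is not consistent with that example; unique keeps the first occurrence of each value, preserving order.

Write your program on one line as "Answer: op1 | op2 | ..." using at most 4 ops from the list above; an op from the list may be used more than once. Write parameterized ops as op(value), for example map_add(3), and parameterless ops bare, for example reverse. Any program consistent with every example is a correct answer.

map_neg | sort_desc | min

Check, running the answer program on each example:
  [-41, -21, -42, 8, 29, 37, 11, -24] -> [41, 21, 42, -8, -29, -37, -11, 24] -> [42, 41, 24, 21, -8, -11, -29, -37] -> -37
  [-26, 24, -50, -50, 32, 14, 6, -44, 20] -> [26, -24, 50, 50, -32, -14, -6, 44, -20] -> [50, 50, 44, 26, -6, -14, -20, -24, -32] -> -32
  [-34, -1, 2] -> [34, 1, -2] -> [34, 1, -2] -> -2
  [-33, 20, -12, -17, 16] -> [33, -20, 12, 17, -16] -> [33, 17, 12, -16, -20] -> -20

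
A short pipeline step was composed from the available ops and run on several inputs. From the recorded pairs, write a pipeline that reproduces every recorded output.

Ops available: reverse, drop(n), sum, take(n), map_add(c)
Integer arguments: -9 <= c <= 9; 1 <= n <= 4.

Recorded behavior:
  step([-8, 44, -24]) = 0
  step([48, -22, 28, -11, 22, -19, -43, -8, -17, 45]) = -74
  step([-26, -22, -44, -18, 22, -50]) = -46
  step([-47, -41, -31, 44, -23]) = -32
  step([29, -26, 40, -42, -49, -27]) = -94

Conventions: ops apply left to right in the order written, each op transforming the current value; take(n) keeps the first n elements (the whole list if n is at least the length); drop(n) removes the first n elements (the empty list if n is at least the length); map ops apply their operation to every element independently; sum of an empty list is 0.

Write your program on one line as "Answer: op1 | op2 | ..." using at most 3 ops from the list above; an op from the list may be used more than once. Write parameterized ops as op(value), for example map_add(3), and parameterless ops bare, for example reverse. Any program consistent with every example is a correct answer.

drop(4) | map_add(-9) | sum

Check, running the answer program on each example:
  [-8, 44, -24] -> [] -> [] -> 0
  [48, -22, 28, -11, 22, -19, -43, -8, -17, 45] -> [22, -19, -43, -8, -17, 45] -> [13, -28, -52, -17, -26, 36] -> -74
  [-26, -22, -44, -18, 22, -50] -> [22, -50] -> [13, -59] -> -46
  [-47, -41, -31, 44, -23] -> [-23] -> [-32] -> -32
  [29, -26, 40, -42, -49, -27] -> [-49, -27] -> [-58, -36] -> -94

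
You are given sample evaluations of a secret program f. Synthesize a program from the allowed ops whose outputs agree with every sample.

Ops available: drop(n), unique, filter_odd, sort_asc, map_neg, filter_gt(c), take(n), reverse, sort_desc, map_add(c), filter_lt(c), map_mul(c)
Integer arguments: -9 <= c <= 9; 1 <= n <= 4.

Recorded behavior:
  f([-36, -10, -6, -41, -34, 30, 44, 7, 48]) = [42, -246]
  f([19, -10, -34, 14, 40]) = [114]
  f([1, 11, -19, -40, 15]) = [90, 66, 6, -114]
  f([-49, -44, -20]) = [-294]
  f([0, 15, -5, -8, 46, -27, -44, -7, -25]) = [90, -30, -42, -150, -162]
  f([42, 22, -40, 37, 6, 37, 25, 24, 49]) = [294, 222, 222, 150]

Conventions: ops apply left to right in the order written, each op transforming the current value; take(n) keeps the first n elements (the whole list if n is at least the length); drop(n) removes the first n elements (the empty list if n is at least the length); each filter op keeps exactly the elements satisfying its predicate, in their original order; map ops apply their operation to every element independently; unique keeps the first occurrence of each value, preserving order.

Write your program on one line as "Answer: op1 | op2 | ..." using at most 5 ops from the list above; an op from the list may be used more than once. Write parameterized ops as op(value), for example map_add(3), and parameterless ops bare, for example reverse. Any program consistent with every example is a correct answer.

sort_desc | map_neg | filter_odd | map_mul(-6)

Check, running the answer program on each example:
  [-36, -10, -6, -41, -34, 30, 44, 7, 48] -> [48, 44, 30, 7, -6, -10, -34, -36, -41] -> [-48, -44, -30, -7, 6, 10, 34, 36, 41] -> [-7, 41] -> [42, -246]
  [19, -10, -34, 14, 40] -> [40, 19, 14, -10, -34] -> [-40, -19, -14, 10, 34] -> [-19] -> [114]
  [1, 11, -19, -40, 15] -> [15, 11, 1, -19, -40] -> [-15, -11, -1, 19, 40] -> [-15, -11, -1, 19] -> [90, 66, 6, -114]
  [-49, -44, -20] -> [-20, -44, -49] -> [20, 44, 49] -> [49] -> [-294]
  [0, 15, -5, -8, 46, -27, -44, -7, -25] -> [46, 15, 0, -5, -7, -8, -25, -27, -44] -> [-46, -15, 0, 5, 7, 8, 25, 27, 44] -> [-15, 5, 7, 25, 27] -> [90, -30, -42, -150, -162]
  [42, 22, -40, 37, 6, 37, 25, 24, 49] -> [49, 42, 37, 37, 25, 24, 22, 6, -40] -> [-49, -42, -37, -37, -25, -24, -22, -6, 40] -> [-49, -37, -37, -25] -> [294, 222, 222, 150]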